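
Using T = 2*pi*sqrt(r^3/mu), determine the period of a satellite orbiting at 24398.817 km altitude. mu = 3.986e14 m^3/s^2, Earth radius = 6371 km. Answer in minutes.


r = 30769.8170 km = 3.0769817e+07 m
T = 2*pi*sqrt(r^3/mu) = 2*pi*sqrt(2.9132298e+22 / 3.986e14)
T = 53715.3724 s = 895.2562 min

895.2562 minutes


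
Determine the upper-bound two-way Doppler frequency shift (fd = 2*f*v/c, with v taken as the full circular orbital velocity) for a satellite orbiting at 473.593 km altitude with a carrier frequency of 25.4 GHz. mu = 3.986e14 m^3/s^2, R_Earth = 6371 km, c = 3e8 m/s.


r = 6.844593e+06 m
v = sqrt(mu/r) = 7631.2351 m/s (worst-case radial velocity)
f = 25.4 GHz = 2.54e+10 Hz
fd = 2*f*v/c = 2*2.54e+10*7631.2351/3.0e+08
fd = 1.2922225e+06 Hz

1.2922e+06 Hz


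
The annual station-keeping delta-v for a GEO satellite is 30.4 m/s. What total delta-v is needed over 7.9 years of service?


dV = rate * years = 30.4 * 7.9
dV = 240.1600 m/s

240.1600 m/s


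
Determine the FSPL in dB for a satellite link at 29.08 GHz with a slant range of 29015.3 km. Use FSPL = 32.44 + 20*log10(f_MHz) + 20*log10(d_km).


f = 29.08 GHz = 29080.0000 MHz
d = 29015.3 km
FSPL = 32.44 + 20*log10(29080.0000) + 20*log10(29015.3)
FSPL = 32.44 + 89.2719 + 89.2525
FSPL = 210.9644 dB

210.9644 dB


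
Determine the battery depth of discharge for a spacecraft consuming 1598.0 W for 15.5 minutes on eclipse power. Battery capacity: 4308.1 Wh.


E_used = P * t / 60 = 1598.0 * 15.5 / 60 = 412.8167 Wh
DOD = E_used / E_total * 100 = 412.8167 / 4308.1 * 100
DOD = 9.5823 %

9.5823 %


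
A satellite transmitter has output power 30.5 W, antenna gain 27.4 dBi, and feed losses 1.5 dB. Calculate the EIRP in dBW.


Pt = 30.5 W = 14.8430 dBW
EIRP = Pt_dBW + Gt - losses = 14.8430 + 27.4 - 1.5 = 40.7430 dBW

40.7430 dBW


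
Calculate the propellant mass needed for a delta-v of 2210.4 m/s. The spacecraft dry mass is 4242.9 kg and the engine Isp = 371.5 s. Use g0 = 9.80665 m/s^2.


ve = Isp * g0 = 371.5 * 9.80665 = 3643.170475 m/s
mass ratio = exp(dv/ve) = exp(2210.4/3643.170475) = 1.83441253
m_prop = m_dry * (mr - 1) = 4242.9 * (1.83441253 - 1)
m_prop = 3540.3289 kg

3540.3289 kg


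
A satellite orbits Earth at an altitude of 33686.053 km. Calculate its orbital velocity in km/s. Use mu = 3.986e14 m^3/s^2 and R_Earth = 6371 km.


r = R_E + alt = 6371.0 + 33686.053 = 40057.0530 km = 4.0057053e+07 m
v = sqrt(mu/r) = sqrt(3.986e14 / 4.0057053e+07) = 3154.4900 m/s = 3.1545 km/s

3.1545 km/s


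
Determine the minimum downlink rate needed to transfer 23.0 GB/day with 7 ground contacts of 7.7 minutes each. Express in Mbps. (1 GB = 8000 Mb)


total contact time = 7 * 7.7 * 60 = 3234.0000 s
data = 23.0 GB = 184000.0000 Mb
rate = 184000.0000 / 3234.0000 = 56.8955 Mbps

56.8955 Mbps


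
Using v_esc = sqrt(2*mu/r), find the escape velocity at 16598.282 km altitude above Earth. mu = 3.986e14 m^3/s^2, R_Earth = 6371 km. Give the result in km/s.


r = 6371.0 + 16598.282 = 22969.2820 km = 2.2969282e+07 m
v_esc = sqrt(2*mu/r) = sqrt(2*3.986e14 / 2.2969282e+07)
v_esc = 5891.2837 m/s = 5.8913 km/s

5.8913 km/s


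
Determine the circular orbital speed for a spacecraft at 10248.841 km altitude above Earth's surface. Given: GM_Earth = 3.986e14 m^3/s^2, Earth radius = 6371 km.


r = R_E + alt = 6371.0 + 10248.841 = 16619.8410 km = 1.6619841e+07 m
v = sqrt(mu/r) = sqrt(3.986e14 / 1.6619841e+07) = 4897.2832 m/s = 4.8973 km/s

4.8973 km/s


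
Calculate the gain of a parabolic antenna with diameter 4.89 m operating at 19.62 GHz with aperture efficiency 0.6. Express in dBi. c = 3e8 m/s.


lambda = c/f = 3e8 / 1.962e+10 = 0.01529052 m
G = eta*(pi*D/lambda)^2 = 0.6*(pi*4.89/0.01529052)^2
G = 605653.4712 (linear)
G = 10*log10(605653.4712) = 57.8222 dBi

57.8222 dBi


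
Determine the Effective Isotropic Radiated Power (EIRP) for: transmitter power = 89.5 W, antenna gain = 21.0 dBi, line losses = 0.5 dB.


Pt = 89.5 W = 19.5182 dBW
EIRP = Pt_dBW + Gt - losses = 19.5182 + 21.0 - 0.5 = 40.0182 dBW

40.0182 dBW


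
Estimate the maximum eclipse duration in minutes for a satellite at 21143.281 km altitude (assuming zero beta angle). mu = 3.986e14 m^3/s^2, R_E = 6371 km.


r = 27514.2810 km
T = 757.0023 min
Eclipse fraction = arcsin(R_E/r)/pi = arcsin(6371.0000/27514.2810)/pi
= arcsin(0.2315525)/pi = 0.0743805
Eclipse duration = 0.0743805 * 757.0023 = 56.3062 min

56.3062 minutes


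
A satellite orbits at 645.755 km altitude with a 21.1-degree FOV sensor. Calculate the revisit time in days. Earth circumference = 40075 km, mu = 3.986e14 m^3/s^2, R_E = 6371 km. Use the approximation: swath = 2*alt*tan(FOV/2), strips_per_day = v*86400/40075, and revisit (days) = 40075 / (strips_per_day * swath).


swath = 2*645.755*tan(0.1841322) = 240.5332 km
v = sqrt(mu/r) = 7537.0343 m/s = 7.5370 km/s
strips/day = v*86400/40075 = 7.5370*86400/40075 = 16.2495
coverage/day = strips * swath = 16.2495 * 240.5332 = 3908.5504 km
revisit = 40075 / 3908.5504 = 10.2532 days

10.2532 days


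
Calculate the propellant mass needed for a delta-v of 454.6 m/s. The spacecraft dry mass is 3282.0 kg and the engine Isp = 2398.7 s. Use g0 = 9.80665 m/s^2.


ve = Isp * g0 = 2398.7 * 9.80665 = 23523.211355 m/s
mass ratio = exp(dv/ve) = exp(454.6/23523.211355) = 1.01951354
m_prop = m_dry * (mr - 1) = 3282.0 * (1.01951354 - 1)
m_prop = 64.0434 kg

64.0434 kg


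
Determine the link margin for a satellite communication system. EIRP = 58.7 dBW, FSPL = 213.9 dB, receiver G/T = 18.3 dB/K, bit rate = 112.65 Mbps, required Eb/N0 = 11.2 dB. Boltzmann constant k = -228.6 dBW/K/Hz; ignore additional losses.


C/N0 = EIRP - FSPL + G/T - k = 58.7 - 213.9 + 18.3 - (-228.6)
C/N0 = 91.7000 dB-Hz
R_b = 112.65 Mbps = 1.1265e+08 bps -> 10*log10(R_b) = 80.5173 dB-Hz
Eb/N0 = C/N0 - 10*log10(R_b) = 91.7000 - 80.5173 = 11.1827 dB
Margin = Eb/N0 - Eb/N0_req = 11.1827 - 11.2 = -0.01731196 dB (negative margin: link does not close)

-0.0173 dB


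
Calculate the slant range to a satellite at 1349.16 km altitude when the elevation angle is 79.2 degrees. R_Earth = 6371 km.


h = 1349.16 km, el = 79.2 deg
d = -R_E*sin(el) + sqrt((R_E*sin(el))^2 + 2*R_E*h + h^2)
d = -6371.0000*sin(1.3823) + sqrt((6371.0000*0.9822873)^2 + 2*6371.0000*1349.16 + 1349.16^2)
d = 1369.1474 km

1369.1474 km


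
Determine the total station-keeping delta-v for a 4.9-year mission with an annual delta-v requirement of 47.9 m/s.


dV = rate * years = 47.9 * 4.9
dV = 234.7100 m/s

234.7100 m/s


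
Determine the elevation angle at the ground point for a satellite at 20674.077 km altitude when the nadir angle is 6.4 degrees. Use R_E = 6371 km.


r = R_E + alt = 27045.0770 km
Law of sines in the satellite / Earth-center / ground-point triangle:
  sin(nadir)/R_E = sin(90 + el)/r  =>  cos(el) = (r/R_E)*sin(nadir)
cos(el) = (27045.0770 / 6371.0000) * sin(6.4 deg) = 0.4731888
el = arccos(0.4731888) = 61.7585 deg
(Earth-central angle = 90 - nadir - el = 21.8415 deg)

61.7585 degrees


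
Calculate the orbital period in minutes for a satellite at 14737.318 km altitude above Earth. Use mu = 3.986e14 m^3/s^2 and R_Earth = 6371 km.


r = 21108.3180 km = 2.1108318e+07 m
T = 2*pi*sqrt(r^3/mu) = 2*pi*sqrt(9.4050452e+21 / 3.986e14)
T = 30520.5014 s = 508.6750 min

508.6750 minutes


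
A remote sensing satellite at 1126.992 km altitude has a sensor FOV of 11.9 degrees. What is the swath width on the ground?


FOV = 11.9 deg = 0.2076942 rad
swath = 2 * alt * tan(FOV/2) = 2 * 1126.992 * tan(0.1038471)
swath = 2 * 1126.992 * 0.104222
swath = 234.9147 km

234.9147 km


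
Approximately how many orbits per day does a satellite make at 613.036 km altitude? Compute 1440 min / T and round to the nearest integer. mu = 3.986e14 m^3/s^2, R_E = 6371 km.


r = 6.984036e+06 m
T = 2*pi*sqrt(r^3/mu) = 5808.5927 s = 96.8099 min
revs/day = 1440 / 96.8099 = 14.8745
Rounded: 15 revolutions per day

15 revolutions per day


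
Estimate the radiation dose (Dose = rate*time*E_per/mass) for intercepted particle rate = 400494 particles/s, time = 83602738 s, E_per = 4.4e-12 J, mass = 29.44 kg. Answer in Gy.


Total energy deposited = rate * time * E_per
  = 400494 * 83602738 * 4.4e-12 = 147.3225 J
Dose = E_total / mass = 147.3225 / 29.44
Dose = 5.0042 Gy

5.0042 Gy


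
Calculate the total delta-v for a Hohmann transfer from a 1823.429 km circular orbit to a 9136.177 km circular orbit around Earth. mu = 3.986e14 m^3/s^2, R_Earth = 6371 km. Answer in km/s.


r1 = 8194.4290 km = 8.194429e+06 m
r2 = 15507.1770 km = 1.5507177e+07 m
dv1 = sqrt(mu/r1)*(sqrt(2*r2/(r1+r2)) - 1) = 1003.7031 m/s
dv2 = sqrt(mu/r2)*(1 - sqrt(2*r1/(r1+r2))) = 854.0586 m/s
total dv = |dv1| + |dv2| = 1003.7031 + 854.0586 = 1857.7616 m/s = 1.8578 km/s

1.8578 km/s


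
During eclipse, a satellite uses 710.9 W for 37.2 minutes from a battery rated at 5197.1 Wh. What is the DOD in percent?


E_used = P * t / 60 = 710.9 * 37.2 / 60 = 440.7580 Wh
DOD = E_used / E_total * 100 = 440.7580 / 5197.1 * 100
DOD = 8.4808 %

8.4808 %


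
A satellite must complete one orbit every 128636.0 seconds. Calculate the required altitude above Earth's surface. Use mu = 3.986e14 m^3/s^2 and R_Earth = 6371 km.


T = 128636.0 s
r = (mu*T^2/(4*pi^2))^(1/3) = (3.986e14 * 128636.0^2 / (4*pi^2))^(1/3)
r = 5.5076653e+07 m = 55076.6526 km
alt = r - R_E = 55076.6526 - 6371 = 48705.6526 km

48705.6526 km


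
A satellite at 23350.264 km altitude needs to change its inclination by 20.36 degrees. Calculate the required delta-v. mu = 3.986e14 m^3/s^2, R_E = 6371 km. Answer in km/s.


r = 29721.2640 km = 2.9721264e+07 m
V = sqrt(mu/r) = 3662.1406 m/s
di = 20.36 deg = 0.355349 rad
dV = 2*V*sin(di/2) = 2*3662.1406*sin(0.1776745)
dV = 1294.5021 m/s = 1.2945 km/s

1.2945 km/s


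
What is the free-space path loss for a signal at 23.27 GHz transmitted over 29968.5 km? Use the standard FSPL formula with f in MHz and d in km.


f = 23.27 GHz = 23270.0000 MHz
d = 29968.5 km
FSPL = 32.44 + 20*log10(23270.0000) + 20*log10(29968.5)
FSPL = 32.44 + 87.3359 + 89.5333
FSPL = 209.3092 dB

209.3092 dB


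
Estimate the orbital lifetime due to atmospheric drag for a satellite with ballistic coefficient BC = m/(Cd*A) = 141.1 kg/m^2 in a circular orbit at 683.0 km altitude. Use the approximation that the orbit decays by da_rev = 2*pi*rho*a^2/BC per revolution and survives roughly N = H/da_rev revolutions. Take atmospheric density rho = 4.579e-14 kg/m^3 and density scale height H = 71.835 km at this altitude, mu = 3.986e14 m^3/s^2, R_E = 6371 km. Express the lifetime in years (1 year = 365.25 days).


a = R_E + alt = 7054.0000 km = 7.054e+06 m
da_rev = 2*pi*rho*a^2/BC = 2*pi*4.579e-14*(7.054e+06)^2/141.1 = 0.101459895 m per revolution
N = H/da_rev = 71835.0000 m / 0.101459895 m = 708013.7423 revolutions
P = 2*pi*sqrt(a^3/mu) = 5896.0941 s
lifetime = N*P = 708013.7423 * 5896.0941 = 4.1745156e+09 s = 48316.1531 days
years = 48316.1531 / 365.25 = 132.2824 years

132.2824 years


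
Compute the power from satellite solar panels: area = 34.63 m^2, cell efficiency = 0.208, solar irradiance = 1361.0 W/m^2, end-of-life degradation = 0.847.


P = area * eta * S * degradation
P = 34.63 * 0.208 * 1361.0 * 0.847
P = 8303.4268 W

8303.4268 W


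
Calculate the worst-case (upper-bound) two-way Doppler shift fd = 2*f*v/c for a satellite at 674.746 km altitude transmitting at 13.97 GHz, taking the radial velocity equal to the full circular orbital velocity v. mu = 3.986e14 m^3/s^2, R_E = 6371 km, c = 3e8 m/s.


r = 7.045746e+06 m
v = sqrt(mu/r) = 7521.5121 m/s (worst-case radial velocity)
f = 13.97 GHz = 1.397e+10 Hz
fd = 2*f*v/c = 2*1.397e+10*7521.5121/3.0e+08
fd = 700503.4892 Hz

700503.4892 Hz


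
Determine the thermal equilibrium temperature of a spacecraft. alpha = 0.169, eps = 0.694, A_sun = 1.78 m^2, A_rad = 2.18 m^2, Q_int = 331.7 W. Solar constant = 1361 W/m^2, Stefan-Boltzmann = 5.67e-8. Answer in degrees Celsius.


Numerator = alpha*S*A_sun + Q_int = 0.169*1361*1.78 + 331.7 = 741.1160 W
Denominator = eps*sigma*A_rad = 0.694*5.67e-8*2.18 = 8.5782564e-08 W/K^4
T^4 = 8.6394715e+09 K^4
T = 304.8750 K = 31.7250 C

31.7250 degrees Celsius


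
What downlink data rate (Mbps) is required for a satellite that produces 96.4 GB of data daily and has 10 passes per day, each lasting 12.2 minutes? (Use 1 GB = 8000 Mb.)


total contact time = 10 * 12.2 * 60 = 7320.0000 s
data = 96.4 GB = 771200.0000 Mb
rate = 771200.0000 / 7320.0000 = 105.3552 Mbps

105.3552 Mbps


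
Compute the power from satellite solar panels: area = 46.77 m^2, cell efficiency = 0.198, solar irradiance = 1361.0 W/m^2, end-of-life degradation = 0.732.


P = area * eta * S * degradation
P = 46.77 * 0.198 * 1361.0 * 0.732
P = 9225.7518 W

9225.7518 W


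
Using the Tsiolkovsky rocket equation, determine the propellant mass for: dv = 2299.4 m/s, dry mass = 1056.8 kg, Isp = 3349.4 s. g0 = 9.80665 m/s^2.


ve = Isp * g0 = 3349.4 * 9.80665 = 32846.393510 m/s
mass ratio = exp(dv/ve) = exp(2299.4/32846.393510) = 1.07251316
m_prop = m_dry * (mr - 1) = 1056.8 * (1.07251316 - 1)
m_prop = 76.6319 kg

76.6319 kg


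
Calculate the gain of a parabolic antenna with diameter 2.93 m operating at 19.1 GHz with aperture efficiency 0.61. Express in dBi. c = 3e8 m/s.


lambda = c/f = 3e8 / 1.91e+10 = 0.01570681 m
G = eta*(pi*D/lambda)^2 = 0.61*(pi*2.93/0.01570681)^2
G = 209502.4211 (linear)
G = 10*log10(209502.4211) = 53.2119 dBi

53.2119 dBi


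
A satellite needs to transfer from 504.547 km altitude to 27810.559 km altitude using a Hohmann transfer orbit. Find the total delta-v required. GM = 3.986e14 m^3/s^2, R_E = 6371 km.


r1 = 6875.5470 km = 6.875547e+06 m
r2 = 34181.5590 km = 3.4181559e+07 m
dv1 = sqrt(mu/r1)*(sqrt(2*r2/(r1+r2)) - 1) = 2210.9448 m/s
dv2 = sqrt(mu/r2)*(1 - sqrt(2*r1/(r1+r2))) = 1438.5844 m/s
total dv = |dv1| + |dv2| = 2210.9448 + 1438.5844 = 3649.5293 m/s = 3.6495 km/s

3.6495 km/s


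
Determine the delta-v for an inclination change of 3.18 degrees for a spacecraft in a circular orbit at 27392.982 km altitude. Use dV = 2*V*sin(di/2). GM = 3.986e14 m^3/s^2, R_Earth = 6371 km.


r = 33763.9820 km = 3.3763982e+07 m
V = sqrt(mu/r) = 3435.9103 m/s
di = 3.18 deg = 0.05550147 rad
dV = 2*V*sin(di/2) = 2*3435.9103*sin(0.02775074)
dV = 190.6736 m/s = 0.1906736 km/s

0.1907 km/s


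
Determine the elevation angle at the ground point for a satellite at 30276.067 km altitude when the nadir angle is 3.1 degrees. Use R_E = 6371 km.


r = R_E + alt = 36647.0670 km
Law of sines in the satellite / Earth-center / ground-point triangle:
  sin(nadir)/R_E = sin(90 + el)/r  =>  cos(el) = (r/R_E)*sin(nadir)
cos(el) = (36647.0670 / 6371.0000) * sin(3.1 deg) = 0.3110705
el = arccos(0.3110705) = 71.8762 deg
(Earth-central angle = 90 - nadir - el = 15.0238 deg)

71.8762 degrees


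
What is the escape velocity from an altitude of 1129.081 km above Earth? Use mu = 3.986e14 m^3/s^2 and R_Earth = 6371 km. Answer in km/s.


r = 6371.0 + 1129.081 = 7500.0810 km = 7.500081e+06 m
v_esc = sqrt(2*mu/r) = sqrt(2*3.986e14 / 7.500081e+06)
v_esc = 10309.8102 m/s = 10.3098 km/s

10.3098 km/s


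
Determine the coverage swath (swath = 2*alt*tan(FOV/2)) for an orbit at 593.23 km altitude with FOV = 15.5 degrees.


FOV = 15.5 deg = 0.270526 rad
swath = 2 * alt * tan(FOV/2) = 2 * 593.23 * tan(0.135263)
swath = 2 * 593.23 * 0.136094
swath = 161.4701 km

161.4701 km


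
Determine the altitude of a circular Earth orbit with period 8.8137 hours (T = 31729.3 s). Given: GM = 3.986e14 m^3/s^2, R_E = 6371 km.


T = 31729.3 s
r = (mu*T^2/(4*pi^2))^(1/3) = (3.986e14 * 31729.3^2 / (4*pi^2))^(1/3)
r = 2.1662048e+07 m = 21662.0480 km
alt = r - R_E = 21662.0480 - 6371 = 15291.0480 km

15291.0480 km


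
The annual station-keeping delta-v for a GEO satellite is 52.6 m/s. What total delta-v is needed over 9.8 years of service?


dV = rate * years = 52.6 * 9.8
dV = 515.4800 m/s

515.4800 m/s


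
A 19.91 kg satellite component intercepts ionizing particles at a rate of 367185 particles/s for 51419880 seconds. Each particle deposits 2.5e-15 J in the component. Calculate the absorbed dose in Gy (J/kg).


Total energy deposited = rate * time * E_per
  = 367185 * 51419880 * 2.5e-15 = 0.04720152 J
Dose = E_total / mass = 0.04720152 / 19.91
Dose = 0.002370744 Gy

0.0024 Gy


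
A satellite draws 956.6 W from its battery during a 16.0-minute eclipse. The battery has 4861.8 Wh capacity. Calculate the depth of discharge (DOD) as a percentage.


E_used = P * t / 60 = 956.6 * 16.0 / 60 = 255.0933 Wh
DOD = E_used / E_total * 100 = 255.0933 / 4861.8 * 100
DOD = 5.2469 %

5.2469 %


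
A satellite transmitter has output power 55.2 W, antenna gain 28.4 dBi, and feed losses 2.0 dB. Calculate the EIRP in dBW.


Pt = 55.2 W = 17.4194 dBW
EIRP = Pt_dBW + Gt - losses = 17.4194 + 28.4 - 2.0 = 43.8194 dBW

43.8194 dBW


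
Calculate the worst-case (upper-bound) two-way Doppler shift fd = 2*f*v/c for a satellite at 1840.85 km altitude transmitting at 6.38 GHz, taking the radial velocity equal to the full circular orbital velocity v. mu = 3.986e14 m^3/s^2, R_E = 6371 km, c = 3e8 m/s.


r = 8.21185e+06 m
v = sqrt(mu/r) = 6967.0374 m/s (worst-case radial velocity)
f = 6.38 GHz = 6.38e+09 Hz
fd = 2*f*v/c = 2*6.38e+09*6967.0374/3.0e+08
fd = 296331.3250 Hz

296331.3250 Hz


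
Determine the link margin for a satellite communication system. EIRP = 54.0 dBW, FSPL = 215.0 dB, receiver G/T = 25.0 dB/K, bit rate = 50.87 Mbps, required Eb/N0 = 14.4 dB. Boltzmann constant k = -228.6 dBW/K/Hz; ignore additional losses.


C/N0 = EIRP - FSPL + G/T - k = 54.0 - 215.0 + 25.0 - (-228.6)
C/N0 = 92.6000 dB-Hz
R_b = 50.87 Mbps = 5.087e+07 bps -> 10*log10(R_b) = 77.0646 dB-Hz
Eb/N0 = C/N0 - 10*log10(R_b) = 92.6000 - 77.0646 = 15.5354 dB
Margin = Eb/N0 - Eb/N0_req = 15.5354 - 14.4 = 1.1354 dB (link closes)

1.1354 dB


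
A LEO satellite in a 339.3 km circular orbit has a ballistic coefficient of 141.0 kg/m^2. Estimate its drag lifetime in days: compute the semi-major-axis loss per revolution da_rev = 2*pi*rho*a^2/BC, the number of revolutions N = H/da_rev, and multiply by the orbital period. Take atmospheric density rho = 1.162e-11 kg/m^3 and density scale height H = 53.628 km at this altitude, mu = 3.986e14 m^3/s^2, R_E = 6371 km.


a = R_E + alt = 6710.3000 km = 6.7103e+06 m
da_rev = 2*pi*rho*a^2/BC = 2*pi*1.162e-11*(6.7103e+06)^2/141.0 = 23.315823 m per revolution
N = H/da_rev = 53628.0000 m / 23.315823 m = 2300.0689 revolutions
P = 2*pi*sqrt(a^3/mu) = 5470.4635 s
lifetime = N*P = 2300.0689 * 5470.4635 = 1.2582443e+07 s = 145.6301 days

145.6301 days


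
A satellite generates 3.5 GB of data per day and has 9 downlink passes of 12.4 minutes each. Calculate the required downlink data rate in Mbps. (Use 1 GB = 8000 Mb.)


total contact time = 9 * 12.4 * 60 = 6696.0000 s
data = 3.5 GB = 28000.0000 Mb
rate = 28000.0000 / 6696.0000 = 4.1816 Mbps

4.1816 Mbps


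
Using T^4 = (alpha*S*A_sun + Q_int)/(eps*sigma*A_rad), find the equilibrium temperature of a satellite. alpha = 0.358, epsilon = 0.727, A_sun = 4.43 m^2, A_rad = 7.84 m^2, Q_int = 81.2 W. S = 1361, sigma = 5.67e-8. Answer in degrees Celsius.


Numerator = alpha*S*A_sun + Q_int = 0.358*1361*4.43 + 81.2 = 2239.6643 W
Denominator = eps*sigma*A_rad = 0.727*5.67e-8*7.84 = 3.2317186e-07 W/K^4
T^4 = 6.930258e+09 K^4
T = 288.5276 K = 15.3776 C

15.3776 degrees Celsius


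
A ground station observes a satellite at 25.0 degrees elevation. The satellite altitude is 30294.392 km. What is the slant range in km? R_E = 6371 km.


h = 30294.392 km, el = 25.0 deg
d = -R_E*sin(el) + sqrt((R_E*sin(el))^2 + 2*R_E*h + h^2)
d = -6371.0000*sin(0.4363323) + sqrt((6371.0000*0.4226183)^2 + 2*6371.0000*30294.392 + 30294.392^2)
d = 33515.3834 km

33515.3834 km


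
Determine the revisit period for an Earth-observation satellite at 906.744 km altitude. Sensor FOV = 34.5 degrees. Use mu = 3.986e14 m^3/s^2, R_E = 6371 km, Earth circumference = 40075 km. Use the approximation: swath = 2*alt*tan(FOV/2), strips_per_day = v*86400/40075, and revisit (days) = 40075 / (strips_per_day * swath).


swath = 2*906.744*tan(0.3010693) = 563.1030 km
v = sqrt(mu/r) = 7400.6567 m/s = 7.4007 km/s
strips/day = v*86400/40075 = 7.4007*86400/40075 = 15.9555
coverage/day = strips * swath = 15.9555 * 563.1030 = 8984.5909 km
revisit = 40075 / 8984.5909 = 4.4604 days

4.4604 days


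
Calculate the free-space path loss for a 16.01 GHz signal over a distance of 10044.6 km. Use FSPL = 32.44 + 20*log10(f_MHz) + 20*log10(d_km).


f = 16.01 GHz = 16010.0000 MHz
d = 10044.6 km
FSPL = 32.44 + 20*log10(16010.0000) + 20*log10(10044.6)
FSPL = 32.44 + 84.0878 + 80.0387
FSPL = 196.5665 dB

196.5665 dB


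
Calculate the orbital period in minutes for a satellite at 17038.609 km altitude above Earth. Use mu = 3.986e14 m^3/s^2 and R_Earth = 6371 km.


r = 23409.6090 km = 2.3409609e+07 m
T = 2*pi*sqrt(r^3/mu) = 2*pi*sqrt(1.2828695e+22 / 3.986e14)
T = 35645.3153 s = 594.0886 min

594.0886 minutes


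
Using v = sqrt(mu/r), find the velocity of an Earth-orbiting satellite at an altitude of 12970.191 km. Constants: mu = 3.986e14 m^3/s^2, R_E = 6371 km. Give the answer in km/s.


r = R_E + alt = 6371.0 + 12970.191 = 19341.1910 km = 1.9341191e+07 m
v = sqrt(mu/r) = sqrt(3.986e14 / 1.9341191e+07) = 4539.6988 m/s = 4.5397 km/s

4.5397 km/s


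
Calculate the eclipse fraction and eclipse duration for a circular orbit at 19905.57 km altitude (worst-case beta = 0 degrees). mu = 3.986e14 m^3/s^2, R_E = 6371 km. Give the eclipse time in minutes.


r = 26276.5700 km
T = 706.5013 min
Eclipse fraction = arcsin(R_E/r)/pi = arcsin(6371.0000/26276.5700)/pi
= arcsin(0.2424593)/pi = 0.0779541
Eclipse duration = 0.0779541 * 706.5013 = 55.0747 min

55.0747 minutes


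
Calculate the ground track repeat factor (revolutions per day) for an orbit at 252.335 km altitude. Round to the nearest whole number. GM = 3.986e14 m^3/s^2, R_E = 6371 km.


r = 6.623335e+06 m
T = 2*pi*sqrt(r^3/mu) = 5364.4636 s = 89.4077 min
revs/day = 1440 / 89.4077 = 16.1060
Rounded: 16 revolutions per day

16 revolutions per day


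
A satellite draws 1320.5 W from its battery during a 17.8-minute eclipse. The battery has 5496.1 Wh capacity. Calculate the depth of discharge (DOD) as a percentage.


E_used = P * t / 60 = 1320.5 * 17.8 / 60 = 391.7483 Wh
DOD = E_used / E_total * 100 = 391.7483 / 5496.1 * 100
DOD = 7.1278 %

7.1278 %


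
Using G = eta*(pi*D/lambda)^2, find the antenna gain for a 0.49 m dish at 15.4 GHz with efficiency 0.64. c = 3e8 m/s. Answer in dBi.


lambda = c/f = 3e8 / 1.54e+10 = 0.01948052 m
G = eta*(pi*D/lambda)^2 = 0.64*(pi*0.49/0.01948052)^2
G = 3996.4171 (linear)
G = 10*log10(3996.4171) = 36.0167 dBi

36.0167 dBi


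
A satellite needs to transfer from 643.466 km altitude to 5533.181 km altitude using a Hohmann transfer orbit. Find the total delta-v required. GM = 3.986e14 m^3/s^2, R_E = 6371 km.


r1 = 7014.4660 km = 7.014466e+06 m
r2 = 11904.1810 km = 1.1904181e+07 m
dv1 = sqrt(mu/r1)*(sqrt(2*r2/(r1+r2)) - 1) = 918.2440 m/s
dv2 = sqrt(mu/r2)*(1 - sqrt(2*r1/(r1+r2))) = 803.5933 m/s
total dv = |dv1| + |dv2| = 918.2440 + 803.5933 = 1721.8373 m/s = 1.7218 km/s

1.7218 km/s


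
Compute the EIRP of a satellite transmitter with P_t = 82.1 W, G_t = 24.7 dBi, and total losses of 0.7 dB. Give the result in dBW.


Pt = 82.1 W = 19.1434 dBW
EIRP = Pt_dBW + Gt - losses = 19.1434 + 24.7 - 0.7 = 43.1434 dBW

43.1434 dBW


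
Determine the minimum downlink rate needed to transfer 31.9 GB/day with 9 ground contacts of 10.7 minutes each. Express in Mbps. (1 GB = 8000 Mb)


total contact time = 9 * 10.7 * 60 = 5778.0000 s
data = 31.9 GB = 255200.0000 Mb
rate = 255200.0000 / 5778.0000 = 44.1675 Mbps

44.1675 Mbps


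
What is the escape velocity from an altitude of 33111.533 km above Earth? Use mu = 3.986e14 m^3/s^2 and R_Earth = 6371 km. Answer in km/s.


r = 6371.0 + 33111.533 = 39482.5330 km = 3.9482533e+07 m
v_esc = sqrt(2*mu/r) = sqrt(2*3.986e14 / 3.9482533e+07)
v_esc = 4493.4627 m/s = 4.4935 km/s

4.4935 km/s


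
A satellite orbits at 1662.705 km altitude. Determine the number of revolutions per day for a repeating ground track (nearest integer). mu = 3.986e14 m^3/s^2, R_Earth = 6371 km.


r = 8.033705e+06 m
T = 2*pi*sqrt(r^3/mu) = 7166.1359 s = 119.4356 min
revs/day = 1440 / 119.4356 = 12.0567
Rounded: 12 revolutions per day

12 revolutions per day


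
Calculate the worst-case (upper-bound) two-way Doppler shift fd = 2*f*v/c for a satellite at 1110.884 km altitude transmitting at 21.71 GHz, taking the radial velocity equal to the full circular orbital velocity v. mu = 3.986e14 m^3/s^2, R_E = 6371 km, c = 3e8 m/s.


r = 7.481884e+06 m
v = sqrt(mu/r) = 7298.9966 m/s (worst-case radial velocity)
f = 21.71 GHz = 2.171e+10 Hz
fd = 2*f*v/c = 2*2.171e+10*7298.9966/3.0e+08
fd = 1.0564081e+06 Hz

1.0564e+06 Hz


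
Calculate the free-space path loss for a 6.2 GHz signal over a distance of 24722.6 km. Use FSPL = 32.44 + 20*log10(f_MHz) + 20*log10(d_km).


f = 6.2 GHz = 6200.0000 MHz
d = 24722.6 km
FSPL = 32.44 + 20*log10(6200.0000) + 20*log10(24722.6)
FSPL = 32.44 + 75.8478 + 87.8619
FSPL = 196.1497 dB

196.1497 dB


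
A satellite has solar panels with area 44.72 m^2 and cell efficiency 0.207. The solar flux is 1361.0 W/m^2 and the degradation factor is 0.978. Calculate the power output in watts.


P = area * eta * S * degradation
P = 44.72 * 0.207 * 1361.0 * 0.978
P = 12321.6571 W

12321.6571 W


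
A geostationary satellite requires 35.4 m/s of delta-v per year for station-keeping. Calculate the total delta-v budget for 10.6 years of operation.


dV = rate * years = 35.4 * 10.6
dV = 375.2400 m/s

375.2400 m/s


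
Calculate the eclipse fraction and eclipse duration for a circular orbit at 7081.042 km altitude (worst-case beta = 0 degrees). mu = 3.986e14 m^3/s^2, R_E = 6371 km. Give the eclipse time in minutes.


r = 13452.0420 km
T = 258.7869 min
Eclipse fraction = arcsin(R_E/r)/pi = arcsin(6371.0000/13452.0420)/pi
= arcsin(0.4736084)/pi = 0.1570488
Eclipse duration = 0.1570488 * 258.7869 = 40.6422 min

40.6422 minutes


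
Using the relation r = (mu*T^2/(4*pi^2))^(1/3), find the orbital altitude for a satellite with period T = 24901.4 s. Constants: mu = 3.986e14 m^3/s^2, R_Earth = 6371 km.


T = 24901.4 s
r = (mu*T^2/(4*pi^2))^(1/3) = (3.986e14 * 24901.4^2 / (4*pi^2))^(1/3)
r = 1.8430694e+07 m = 18430.6943 km
alt = r - R_E = 18430.6943 - 6371 = 12059.6943 km

12059.6943 km


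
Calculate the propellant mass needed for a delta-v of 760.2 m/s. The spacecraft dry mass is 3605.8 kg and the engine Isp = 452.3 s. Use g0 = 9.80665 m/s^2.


ve = Isp * g0 = 452.3 * 9.80665 = 4435.547795 m/s
mass ratio = exp(dv/ve) = exp(760.2/4435.547795) = 1.18695129
m_prop = m_dry * (mr - 1) = 3605.8 * (1.18695129 - 1)
m_prop = 674.1089 kg

674.1089 kg


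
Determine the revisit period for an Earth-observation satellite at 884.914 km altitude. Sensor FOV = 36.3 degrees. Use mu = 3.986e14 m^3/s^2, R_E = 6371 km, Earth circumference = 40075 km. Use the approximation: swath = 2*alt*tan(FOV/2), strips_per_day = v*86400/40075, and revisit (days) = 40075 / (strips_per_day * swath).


swath = 2*884.914*tan(0.3167773) = 580.1789 km
v = sqrt(mu/r) = 7411.7811 m/s = 7.4118 km/s
strips/day = v*86400/40075 = 7.4118*86400/40075 = 15.9795
coverage/day = strips * swath = 15.9795 * 580.1789 = 9270.9605 km
revisit = 40075 / 9270.9605 = 4.3226 days

4.3226 days


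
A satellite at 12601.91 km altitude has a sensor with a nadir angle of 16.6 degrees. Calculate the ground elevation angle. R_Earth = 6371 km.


r = R_E + alt = 18972.9100 km
Law of sines in the satellite / Earth-center / ground-point triangle:
  sin(nadir)/R_E = sin(90 + el)/r  =>  cos(el) = (r/R_E)*sin(nadir)
cos(el) = (18972.9100 / 6371.0000) * sin(16.6 deg) = 0.8507832
el = arccos(0.8507832) = 31.7030 deg
(Earth-central angle = 90 - nadir - el = 41.6970 deg)

31.7030 degrees


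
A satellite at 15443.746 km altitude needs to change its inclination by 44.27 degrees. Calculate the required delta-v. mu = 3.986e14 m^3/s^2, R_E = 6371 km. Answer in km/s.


r = 21814.7460 km = 2.1814746e+07 m
V = sqrt(mu/r) = 4274.5812 m/s
di = 44.27 deg = 0.7726573 rad
dV = 2*V*sin(di/2) = 2*4274.5812*sin(0.3863286)
dV = 3221.2404 m/s = 3.2212 km/s

3.2212 km/s


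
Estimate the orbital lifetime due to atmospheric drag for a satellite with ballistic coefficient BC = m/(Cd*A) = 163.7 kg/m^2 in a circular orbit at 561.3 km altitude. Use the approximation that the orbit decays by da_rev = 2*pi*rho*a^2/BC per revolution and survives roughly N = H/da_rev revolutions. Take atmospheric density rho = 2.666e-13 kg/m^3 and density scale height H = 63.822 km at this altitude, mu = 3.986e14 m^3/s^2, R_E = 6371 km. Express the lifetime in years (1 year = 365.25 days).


a = R_E + alt = 6932.3000 km = 6.9323e+06 m
da_rev = 2*pi*rho*a^2/BC = 2*pi*2.666e-13*(6.9323e+06)^2/163.7 = 0.491751883 m per revolution
N = H/da_rev = 63822.0000 m / 0.491751883 m = 129784.9631 revolutions
P = 2*pi*sqrt(a^3/mu) = 5744.1695 s
lifetime = N*P = 129784.9631 * 5744.1695 = 7.4550682e+08 s = 8628.5512 days
years = 8628.5512 / 365.25 = 23.6237 years

23.6237 years


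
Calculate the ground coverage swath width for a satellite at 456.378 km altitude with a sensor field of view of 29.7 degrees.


FOV = 29.7 deg = 0.5183628 rad
swath = 2 * alt * tan(FOV/2) = 2 * 456.378 * tan(0.2591814)
swath = 2 * 456.378 * 0.2651452
swath = 242.0129 km

242.0129 km


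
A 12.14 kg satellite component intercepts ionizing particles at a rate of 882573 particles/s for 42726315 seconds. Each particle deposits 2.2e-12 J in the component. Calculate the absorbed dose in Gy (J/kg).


Total energy deposited = rate * time * E_per
  = 882573 * 42726315 * 2.2e-12 = 82.9600 J
Dose = E_total / mass = 82.9600 / 12.14
Dose = 6.8336 Gy

6.8336 Gy


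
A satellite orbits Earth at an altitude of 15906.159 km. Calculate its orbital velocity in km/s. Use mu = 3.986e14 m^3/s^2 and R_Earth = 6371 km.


r = R_E + alt = 6371.0 + 15906.159 = 22277.1590 km = 2.2277159e+07 m
v = sqrt(mu/r) = sqrt(3.986e14 / 2.2277159e+07) = 4229.9842 m/s = 4.2300 km/s

4.2300 km/s


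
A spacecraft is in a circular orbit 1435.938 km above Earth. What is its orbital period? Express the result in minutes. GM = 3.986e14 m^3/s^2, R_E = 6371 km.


r = 7806.9380 km = 7.806938e+06 m
T = 2*pi*sqrt(r^3/mu) = 2*pi*sqrt(4.7581945e+20 / 3.986e14)
T = 6864.8700 s = 114.4145 min

114.4145 minutes


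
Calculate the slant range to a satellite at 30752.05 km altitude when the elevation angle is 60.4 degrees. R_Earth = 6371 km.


h = 30752.05 km, el = 60.4 deg
d = -R_E*sin(el) + sqrt((R_E*sin(el))^2 + 2*R_E*h + h^2)
d = -6371.0000*sin(1.0542) + sqrt((6371.0000*0.8694949)^2 + 2*6371.0000*30752.05 + 30752.05^2)
d = 31449.8765 km

31449.8765 km


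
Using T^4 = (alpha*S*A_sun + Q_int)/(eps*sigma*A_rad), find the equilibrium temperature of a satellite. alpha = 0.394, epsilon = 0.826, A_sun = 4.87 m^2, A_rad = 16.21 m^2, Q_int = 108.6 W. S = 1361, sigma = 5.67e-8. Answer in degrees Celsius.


Numerator = alpha*S*A_sun + Q_int = 0.394*1361*4.87 + 108.6 = 2720.0596 W
Denominator = eps*sigma*A_rad = 0.826*5.67e-8*16.21 = 7.5918238e-07 W/K^4
T^4 = 3.5828803e+09 K^4
T = 244.6572 K = -28.4928 C

-28.4928 degrees Celsius


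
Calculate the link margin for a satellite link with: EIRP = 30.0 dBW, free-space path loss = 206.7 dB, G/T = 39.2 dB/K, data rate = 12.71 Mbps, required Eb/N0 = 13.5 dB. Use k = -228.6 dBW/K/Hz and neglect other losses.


C/N0 = EIRP - FSPL + G/T - k = 30.0 - 206.7 + 39.2 - (-228.6)
C/N0 = 91.1000 dB-Hz
R_b = 12.71 Mbps = 1.271e+07 bps -> 10*log10(R_b) = 71.0415 dB-Hz
Eb/N0 = C/N0 - 10*log10(R_b) = 91.1000 - 71.0415 = 20.0585 dB
Margin = Eb/N0 - Eb/N0_req = 20.0585 - 13.5 = 6.5585 dB (link closes)

6.5585 dB


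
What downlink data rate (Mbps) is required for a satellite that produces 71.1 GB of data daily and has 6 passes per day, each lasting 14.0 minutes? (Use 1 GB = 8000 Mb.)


total contact time = 6 * 14.0 * 60 = 5040.0000 s
data = 71.1 GB = 568800.0000 Mb
rate = 568800.0000 / 5040.0000 = 112.8571 Mbps

112.8571 Mbps


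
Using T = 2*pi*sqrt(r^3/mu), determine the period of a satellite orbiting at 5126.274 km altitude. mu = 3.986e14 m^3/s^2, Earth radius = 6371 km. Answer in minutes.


r = 11497.2740 km = 1.1497274e+07 m
T = 2*pi*sqrt(r^3/mu) = 2*pi*sqrt(1.5197937e+21 / 3.986e14)
T = 12268.8411 s = 204.4807 min

204.4807 minutes


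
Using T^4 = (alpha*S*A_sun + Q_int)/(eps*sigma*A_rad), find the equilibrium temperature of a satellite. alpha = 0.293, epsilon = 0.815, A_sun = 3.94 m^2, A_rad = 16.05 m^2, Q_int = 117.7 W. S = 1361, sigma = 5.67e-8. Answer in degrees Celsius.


Numerator = alpha*S*A_sun + Q_int = 0.293*1361*3.94 + 117.7 = 1688.8656 W
Denominator = eps*sigma*A_rad = 0.815*5.67e-8*16.05 = 7.4167852e-07 W/K^4
T^4 = 2.2770858e+09 K^4
T = 218.4464 K = -54.7036 C

-54.7036 degrees Celsius


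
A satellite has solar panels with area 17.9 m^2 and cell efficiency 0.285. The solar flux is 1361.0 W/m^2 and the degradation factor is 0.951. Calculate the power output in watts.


P = area * eta * S * degradation
P = 17.9 * 0.285 * 1361.0 * 0.951
P = 6602.9276 W

6602.9276 W


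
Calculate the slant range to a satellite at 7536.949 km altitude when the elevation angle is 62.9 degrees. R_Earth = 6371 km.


h = 7536.949 km, el = 62.9 deg
d = -R_E*sin(el) + sqrt((R_E*sin(el))^2 + 2*R_E*h + h^2)
d = -6371.0000*sin(1.0978) + sqrt((6371.0000*0.8902128)^2 + 2*6371.0000*7536.949 + 7536.949^2)
d = 7930.2128 km

7930.2128 km


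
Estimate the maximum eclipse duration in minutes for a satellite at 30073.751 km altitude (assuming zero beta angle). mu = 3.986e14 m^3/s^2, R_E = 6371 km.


r = 36444.7510 km
T = 1154.0177 min
Eclipse fraction = arcsin(R_E/r)/pi = arcsin(6371.0000/36444.7510)/pi
= arcsin(0.1748126)/pi = 0.05593194
Eclipse duration = 0.05593194 * 1154.0177 = 64.5465 min

64.5465 minutes


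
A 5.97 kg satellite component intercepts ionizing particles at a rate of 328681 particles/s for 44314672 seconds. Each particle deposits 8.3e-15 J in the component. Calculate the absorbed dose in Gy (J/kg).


Total energy deposited = rate * time * E_per
  = 328681 * 44314672 * 8.3e-15 = 0.1208927 J
Dose = E_total / mass = 0.1208927 / 5.97
Dose = 0.02025004 Gy

0.0203 Gy


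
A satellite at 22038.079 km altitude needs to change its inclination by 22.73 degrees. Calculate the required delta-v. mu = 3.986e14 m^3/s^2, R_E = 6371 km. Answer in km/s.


r = 28409.0790 km = 2.8409079e+07 m
V = sqrt(mu/r) = 3745.7611 m/s
di = 22.73 deg = 0.3967133 rad
dV = 2*V*sin(di/2) = 2*3745.7611*sin(0.1983567)
dV = 1476.2680 m/s = 1.4763 km/s

1.4763 km/s


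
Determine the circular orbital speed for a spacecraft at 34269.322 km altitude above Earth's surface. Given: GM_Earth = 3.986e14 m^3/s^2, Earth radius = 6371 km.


r = R_E + alt = 6371.0 + 34269.322 = 40640.3220 km = 4.0640322e+07 m
v = sqrt(mu/r) = sqrt(3.986e14 / 4.0640322e+07) = 3131.7716 m/s = 3.1318 km/s

3.1318 km/s


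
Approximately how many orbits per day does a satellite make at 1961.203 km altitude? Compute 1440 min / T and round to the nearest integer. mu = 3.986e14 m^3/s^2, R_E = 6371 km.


r = 8.332203e+06 m
T = 2*pi*sqrt(r^3/mu) = 7569.2175 s = 126.1536 min
revs/day = 1440 / 126.1536 = 11.4147
Rounded: 11 revolutions per day

11 revolutions per day


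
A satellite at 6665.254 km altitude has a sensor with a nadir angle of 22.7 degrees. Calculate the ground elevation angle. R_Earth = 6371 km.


r = R_E + alt = 13036.2540 km
Law of sines in the satellite / Earth-center / ground-point triangle:
  sin(nadir)/R_E = sin(90 + el)/r  =>  cos(el) = (r/R_E)*sin(nadir)
cos(el) = (13036.2540 / 6371.0000) * sin(22.7 deg) = 0.7896357
el = arccos(0.7896357) = 37.8485 deg
(Earth-central angle = 90 - nadir - el = 29.4515 deg)

37.8485 degrees


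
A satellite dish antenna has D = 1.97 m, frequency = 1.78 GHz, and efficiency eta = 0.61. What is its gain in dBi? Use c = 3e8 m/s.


lambda = c/f = 3e8 / 1.78e+09 = 0.1685393 m
G = eta*(pi*D/lambda)^2 = 0.61*(pi*1.97/0.1685393)^2
G = 822.5447 (linear)
G = 10*log10(822.5447) = 29.1516 dBi

29.1516 dBi


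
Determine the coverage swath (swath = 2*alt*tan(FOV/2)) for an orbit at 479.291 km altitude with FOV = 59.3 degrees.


FOV = 59.3 deg = 1.0350 rad
swath = 2 * alt * tan(FOV/2) = 2 * 479.291 * tan(0.5174901)
swath = 2 * 479.291 * 0.5692339
swath = 545.6574 km

545.6574 km


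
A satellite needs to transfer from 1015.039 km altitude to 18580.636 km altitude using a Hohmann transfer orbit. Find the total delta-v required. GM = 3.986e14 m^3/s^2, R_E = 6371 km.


r1 = 7386.0390 km = 7.386039e+06 m
r2 = 24951.6360 km = 2.4951636e+07 m
dv1 = sqrt(mu/r1)*(sqrt(2*r2/(r1+r2)) - 1) = 1779.6407 m/s
dv2 = sqrt(mu/r2)*(1 - sqrt(2*r1/(r1+r2))) = 1295.4827 m/s
total dv = |dv1| + |dv2| = 1779.6407 + 1295.4827 = 3075.1234 m/s = 3.0751 km/s

3.0751 km/s


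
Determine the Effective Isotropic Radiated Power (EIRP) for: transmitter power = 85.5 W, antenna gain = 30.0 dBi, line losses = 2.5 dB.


Pt = 85.5 W = 19.3197 dBW
EIRP = Pt_dBW + Gt - losses = 19.3197 + 30.0 - 2.5 = 46.8197 dBW

46.8197 dBW


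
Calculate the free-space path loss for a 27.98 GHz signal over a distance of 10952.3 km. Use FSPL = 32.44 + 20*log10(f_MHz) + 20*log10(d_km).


f = 27.98 GHz = 27980.0000 MHz
d = 10952.3 km
FSPL = 32.44 + 20*log10(27980.0000) + 20*log10(10952.3)
FSPL = 32.44 + 88.9370 + 80.7901
FSPL = 202.1671 dB

202.1671 dB


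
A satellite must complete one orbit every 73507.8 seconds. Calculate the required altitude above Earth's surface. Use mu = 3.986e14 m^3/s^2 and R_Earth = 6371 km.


T = 73507.8 s
r = (mu*T^2/(4*pi^2))^(1/3) = (3.986e14 * 73507.8^2 / (4*pi^2))^(1/3)
r = 3.7926969e+07 m = 37926.9689 km
alt = r - R_E = 37926.9689 - 6371 = 31555.9689 km

31555.9689 km


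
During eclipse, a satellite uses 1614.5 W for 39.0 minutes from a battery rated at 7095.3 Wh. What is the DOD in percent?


E_used = P * t / 60 = 1614.5 * 39.0 / 60 = 1049.4250 Wh
DOD = E_used / E_total * 100 = 1049.4250 / 7095.3 * 100
DOD = 14.7904 %

14.7904 %


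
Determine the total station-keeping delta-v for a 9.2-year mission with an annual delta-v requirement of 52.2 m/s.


dV = rate * years = 52.2 * 9.2
dV = 480.2400 m/s

480.2400 m/s


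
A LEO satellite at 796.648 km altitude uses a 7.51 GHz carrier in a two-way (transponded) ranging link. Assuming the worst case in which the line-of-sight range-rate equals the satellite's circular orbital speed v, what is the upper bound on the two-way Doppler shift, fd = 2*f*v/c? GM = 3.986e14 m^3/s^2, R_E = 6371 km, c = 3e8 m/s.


r = 7.167648e+06 m
v = sqrt(mu/r) = 7457.2776 m/s (worst-case radial velocity)
f = 7.51 GHz = 7.51e+09 Hz
fd = 2*f*v/c = 2*7.51e+09*7457.2776/3.0e+08
fd = 373361.0339 Hz

373361.0339 Hz


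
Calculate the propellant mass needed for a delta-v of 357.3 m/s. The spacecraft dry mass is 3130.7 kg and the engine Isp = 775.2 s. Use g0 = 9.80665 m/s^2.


ve = Isp * g0 = 775.2 * 9.80665 = 7602.115080 m/s
mass ratio = exp(dv/ve) = exp(357.3/7602.115080) = 1.04812209
m_prop = m_dry * (mr - 1) = 3130.7 * (1.04812209 - 1)
m_prop = 150.6558 kg

150.6558 kg


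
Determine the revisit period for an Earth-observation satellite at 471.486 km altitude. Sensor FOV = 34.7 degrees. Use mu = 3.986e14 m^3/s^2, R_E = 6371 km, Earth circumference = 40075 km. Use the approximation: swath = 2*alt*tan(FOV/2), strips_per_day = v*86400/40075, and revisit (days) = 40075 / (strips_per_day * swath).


swath = 2*471.486*tan(0.3028146) = 294.6060 km
v = sqrt(mu/r) = 7632.4099 m/s = 7.6324 km/s
strips/day = v*86400/40075 = 7.6324*86400/40075 = 16.4552
coverage/day = strips * swath = 16.4552 * 294.6060 = 4847.7873 km
revisit = 40075 / 4847.7873 = 8.2667 days

8.2667 days


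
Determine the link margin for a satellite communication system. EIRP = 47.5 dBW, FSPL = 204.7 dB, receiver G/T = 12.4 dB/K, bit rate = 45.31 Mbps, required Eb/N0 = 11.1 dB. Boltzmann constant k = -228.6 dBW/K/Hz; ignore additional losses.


C/N0 = EIRP - FSPL + G/T - k = 47.5 - 204.7 + 12.4 - (-228.6)
C/N0 = 83.8000 dB-Hz
R_b = 45.31 Mbps = 4.531e+07 bps -> 10*log10(R_b) = 76.5619 dB-Hz
Eb/N0 = C/N0 - 10*log10(R_b) = 83.8000 - 76.5619 = 7.2381 dB
Margin = Eb/N0 - Eb/N0_req = 7.2381 - 11.1 = -3.8619 dB (negative margin: link does not close)

-3.8619 dB
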